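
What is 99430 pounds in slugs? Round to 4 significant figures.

1 pound = 0.0310810 slugs.
99430 × 0.0310810 ≈ 3090 slug.

3090 slugs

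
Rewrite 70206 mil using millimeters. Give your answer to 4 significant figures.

1 mil = 0.0254000 mm.
So 70206 × 0.0254000 ≈ 1783 mm.

1783 millimeters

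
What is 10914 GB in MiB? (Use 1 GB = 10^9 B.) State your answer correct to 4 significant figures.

1 gigabyte = 953.674 MiB.
Then 10914 × 953.674 ≈ 1.041 × 10^7 MiB.

1.041 × 10^7 MiB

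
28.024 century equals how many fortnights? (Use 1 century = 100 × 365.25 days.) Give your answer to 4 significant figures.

73110 fortnights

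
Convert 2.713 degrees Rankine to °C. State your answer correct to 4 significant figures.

-271.6 degrees Celsius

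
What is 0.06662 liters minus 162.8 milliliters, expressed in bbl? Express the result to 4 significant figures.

0.06662 L = 0.000419027 bbl and 162.8 mL = 0.00102398 bbl.
0.000419027 − 0.00102398 ≈ -0.0006050 bbl.

-0.0006050 oil barrels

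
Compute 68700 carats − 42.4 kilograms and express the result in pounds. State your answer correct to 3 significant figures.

-63.2 pounds

68700 ct = 30.2915 lb and 42.4 kg = 93.4760 lb.
30.2915 − 93.4760 ≈ -63.2 lb.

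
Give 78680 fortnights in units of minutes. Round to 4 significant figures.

1.586 × 10^9 min

1 fortnight = 20160.0 min.
Then 78680 × 20160.0 ≈ 1.586 × 10^9 min.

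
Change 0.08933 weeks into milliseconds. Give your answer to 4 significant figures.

1 week = 6.04800e+8 milliseconds.
Then 0.08933 × 6.04800e+8 ≈ 5.403e+7 ms.

5.403e+7 ms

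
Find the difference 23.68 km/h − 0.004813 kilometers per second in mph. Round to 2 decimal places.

3.95 mph

23.68 km/h = 14.7141 mph and 0.004813 km/s = 10.7664 mph.
14.7141 − 10.7664 ≈ 3.95 mph.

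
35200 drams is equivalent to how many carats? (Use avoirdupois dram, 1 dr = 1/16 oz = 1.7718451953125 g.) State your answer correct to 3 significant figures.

312000 ct

1 dram = 8.85923 carats.
So 35200 × 8.85923 ≈ 312000 ct.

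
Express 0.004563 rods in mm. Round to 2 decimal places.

22.95 millimeters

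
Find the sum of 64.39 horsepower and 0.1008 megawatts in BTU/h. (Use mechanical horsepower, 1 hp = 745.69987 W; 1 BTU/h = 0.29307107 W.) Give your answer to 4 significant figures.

64.39 hp = 163836 BTU/h and 0.1008 MW = 343944 BTU/h.
163836 + 343944 ≈ 507800 BTU/h.

507800 BTU per hour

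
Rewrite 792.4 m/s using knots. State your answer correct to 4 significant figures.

1540 knots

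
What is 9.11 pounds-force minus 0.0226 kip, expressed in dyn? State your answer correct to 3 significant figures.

-6.00 × 10^6 dynes

9.11 lbf = 4.05233 × 10^6 dyn and 0.0226 kip = 1.00530 × 10^7 dyn.
4.05233 × 10^6 − 1.00530 × 10^7 ≈ -6.00 × 10^6 dyn.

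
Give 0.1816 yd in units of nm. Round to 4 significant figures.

1.661 × 10^8 nanometers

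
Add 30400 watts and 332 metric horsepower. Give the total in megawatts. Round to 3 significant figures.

30400 W = 0.0304000 MW and 332 PS = 0.244186 MW.
0.0304000 + 0.244186 ≈ 0.275 MW.

0.275 MW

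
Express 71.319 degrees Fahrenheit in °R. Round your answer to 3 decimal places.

530.989 °R

°R = °F + 459.67.
Applying the formula gives 530.989 °R.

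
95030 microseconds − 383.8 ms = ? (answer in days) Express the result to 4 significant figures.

95030 μs = 1.09988e-6 d and 383.8 ms = 4.44213e-6 d.
1.09988e-6 − 4.44213e-6 ≈ -3.342e-6 d.

-3.342e-6 d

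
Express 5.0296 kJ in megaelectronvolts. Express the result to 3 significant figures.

3.14e+16 megaelectronvolts

1 kJ = 6.24151e+15 MeV.
5.0296 × 6.24151e+15 ≈ 3.14e+16 MeV.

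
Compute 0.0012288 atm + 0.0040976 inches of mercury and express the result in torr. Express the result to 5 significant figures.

0.0012288 atm = 0.933888 torr and 0.0040976 inHg = 0.104079 torr.
0.933888 + 0.104079 ≈ 1.0380 torr.

1.0380 torr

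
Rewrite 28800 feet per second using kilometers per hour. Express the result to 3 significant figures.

1 ft/s = 1.09728 km/h.
28800 × 1.09728 ≈ 31600 km/h.

31600 kilometers per hour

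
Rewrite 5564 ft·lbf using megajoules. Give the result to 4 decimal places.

1 foot-pound = 1.35582e-6 megajoules.
So 5564 × 1.35582e-6 ≈ 0.0075 MJ.

0.0075 megajoules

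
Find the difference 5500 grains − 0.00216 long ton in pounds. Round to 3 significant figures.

5500 gr = 0.785714 lb and 0.00216 long ton = 4.83840 lb.
0.785714 − 4.83840 ≈ -4.05 lb.

-4.05 pounds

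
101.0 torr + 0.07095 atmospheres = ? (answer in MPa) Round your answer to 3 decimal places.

0.021 MPa

101.0 torr = 0.0134656 MPa and 0.07095 atm = 0.00718901 MPa.
0.0134656 + 0.00718901 ≈ 0.021 MPa.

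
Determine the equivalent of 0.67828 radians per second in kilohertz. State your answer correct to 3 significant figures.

1 rad/s = 0.000159155 kilohertz.
So 0.67828 × 0.000159155 ≈ 0.000108 kHz.

0.000108 kilohertz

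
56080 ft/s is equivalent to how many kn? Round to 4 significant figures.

33230 kn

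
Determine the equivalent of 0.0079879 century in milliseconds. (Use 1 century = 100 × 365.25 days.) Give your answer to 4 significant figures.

1 century = 3.15576 × 10^12 ms.
So 0.0079879 × 3.15576 × 10^12 ≈ 2.521 × 10^10 ms.

2.521 × 10^10 ms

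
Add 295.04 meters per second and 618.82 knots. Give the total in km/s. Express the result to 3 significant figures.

295.04 m/s = 0.295040 km/s and 618.82 kn = 0.318349 km/s.
0.295040 + 0.318349 ≈ 0.613 km/s.

0.613 km/s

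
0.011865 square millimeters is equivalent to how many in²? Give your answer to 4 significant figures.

1.839 × 10^-5 in²

1 mm² = 0.00155000 in².
So 0.011865 × 0.00155000 ≈ 1.839 × 10^-5 in².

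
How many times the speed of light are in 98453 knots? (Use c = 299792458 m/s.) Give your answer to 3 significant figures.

1 kn = 1.71600 × 10^-9 times the speed of light.
98453 × 1.71600 × 10^-9 ≈ 0.000169 c.

0.000169 c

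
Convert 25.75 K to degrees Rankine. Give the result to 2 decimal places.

46.35 °R

°R = K × 9/5.
Applying the formula gives 46.35 °R.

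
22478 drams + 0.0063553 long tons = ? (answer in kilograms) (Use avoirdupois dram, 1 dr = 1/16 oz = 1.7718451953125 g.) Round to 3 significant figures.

46.3 kg

22478 dr = 39.8275 kg and 0.0063553 long ton = 6.45728 kg.
39.8275 + 6.45728 ≈ 46.3 kg.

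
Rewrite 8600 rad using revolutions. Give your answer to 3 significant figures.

1 rad = 0.159155 rev.
So 8600 × 0.159155 ≈ 1370 rev.

1370 rev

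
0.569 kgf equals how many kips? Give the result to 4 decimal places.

1 kgf = 0.00220462 kip.
0.569 × 0.00220462 ≈ 0.0013 kip.

0.0013 kips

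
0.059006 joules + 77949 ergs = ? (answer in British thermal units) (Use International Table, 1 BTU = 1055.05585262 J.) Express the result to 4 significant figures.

6.332e-5 BTU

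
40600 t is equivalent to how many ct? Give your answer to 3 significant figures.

2.03e+11 ct

1 t = 5.00000e+6 ct.
Thus 40600 × 5.00000e+6 ≈ 2.03e+11 ct.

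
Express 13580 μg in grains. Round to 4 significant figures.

0.2096 grains

1 microgram = 1.54324e-5 gr.
Thus 13580 × 1.54324e-5 ≈ 0.2096 gr.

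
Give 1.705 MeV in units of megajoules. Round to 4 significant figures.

2.732e-19 megajoules

1 MeV = 1.60218e-19 MJ.
So 1.705 × 1.60218e-19 ≈ 2.732e-19 MJ.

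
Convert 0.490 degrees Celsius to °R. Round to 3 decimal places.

°R = (°C + 273.15) × 9/5.
Applying the formula gives 492.552 °R.

492.552 degrees Rankine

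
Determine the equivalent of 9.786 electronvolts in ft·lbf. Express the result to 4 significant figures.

1.156e-18 foot-pounds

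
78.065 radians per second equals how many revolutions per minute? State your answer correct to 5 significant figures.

1 radian per second = 9.54930 rpm.
Thus 78.065 × 9.54930 ≈ 745.47 rpm.

745.47 rpm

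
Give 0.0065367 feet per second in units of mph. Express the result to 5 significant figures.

0.0044568 miles per hour

1 foot per second = 0.681818 mph.
0.0065367 × 0.681818 ≈ 0.0044568 mph.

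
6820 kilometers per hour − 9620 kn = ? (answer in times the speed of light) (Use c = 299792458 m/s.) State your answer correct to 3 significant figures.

6820 km/h = 6.31919e-6 c and 9620 kn = 1.65079e-5 c.
6.31919e-6 − 1.65079e-5 ≈ -1.02e-5 c.

-1.02e-5 c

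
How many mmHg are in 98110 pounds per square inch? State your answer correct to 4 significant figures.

5.074e+6 mmHg

1 psi = 51.7149 mmHg.
So 98110 × 51.7149 ≈ 5.074e+6 mmHg.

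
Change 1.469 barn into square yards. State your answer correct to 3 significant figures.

1.76 × 10^-28 yd²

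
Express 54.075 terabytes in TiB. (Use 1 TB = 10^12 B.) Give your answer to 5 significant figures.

49.181 tebibytes

1 terabyte = 0.909495 TiB.
Then 54.075 × 0.909495 ≈ 49.181 TiB.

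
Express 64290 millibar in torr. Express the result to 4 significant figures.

48220 torr

1 millibar = 0.750062 torr.
Then 64290 × 0.750062 ≈ 48220 torr.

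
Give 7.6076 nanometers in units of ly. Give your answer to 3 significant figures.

8.04 × 10^-25 light-years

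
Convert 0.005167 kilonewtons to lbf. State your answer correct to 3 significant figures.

1 kN = 224.809 pounds-force.
So 0.005167 × 224.809 ≈ 1.16 lbf.

1.16 lbf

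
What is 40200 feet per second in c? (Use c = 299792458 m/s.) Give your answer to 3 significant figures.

4.09e-5 c

1 foot per second = 1.01670e-9 times the speed of light.
Then 40200 × 1.01670e-9 ≈ 4.09e-5 c.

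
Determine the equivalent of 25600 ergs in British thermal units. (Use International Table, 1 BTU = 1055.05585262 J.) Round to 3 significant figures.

1 erg = 9.47817e-11 British thermal units.
Thus 25600 × 9.47817e-11 ≈ 2.43e-6 BTU.

2.43e-6 BTU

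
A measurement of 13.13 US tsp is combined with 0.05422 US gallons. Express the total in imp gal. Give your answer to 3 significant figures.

13.13 US tsp = 0.0142357 imp gal and 0.05422 US gal = 0.0451476 imp gal.
0.0142357 + 0.0451476 ≈ 0.0594 imp gal.

0.0594 imp gal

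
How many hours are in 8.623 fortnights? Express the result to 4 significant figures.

1 fortnight = 336.000 h.
Then 8.623 × 336.000 ≈ 2897 h.

2897 h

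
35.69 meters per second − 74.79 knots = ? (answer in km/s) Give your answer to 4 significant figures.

35.69 m/s = 0.0356900 km/s and 74.79 kn = 0.0384753 km/s.
0.0356900 − 0.0384753 ≈ -0.002785 km/s.

-0.002785 km/s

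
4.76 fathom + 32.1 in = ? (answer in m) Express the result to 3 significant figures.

4.76 fathom = 8.70509 m and 32.1 in = 0.815340 m.
8.70509 + 0.815340 ≈ 9.52 m.

9.52 m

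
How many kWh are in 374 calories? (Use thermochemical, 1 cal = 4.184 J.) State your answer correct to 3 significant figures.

0.000435 kilowatt-hours

1 calorie = 1.16222e-6 kWh.
Thus 374 × 1.16222e-6 ≈ 0.000435 kWh.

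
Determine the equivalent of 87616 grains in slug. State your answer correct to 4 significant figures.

0.3890 slug

1 gr = 4.44014e-6 slugs.
Thus 87616 × 4.44014e-6 ≈ 0.3890 slug.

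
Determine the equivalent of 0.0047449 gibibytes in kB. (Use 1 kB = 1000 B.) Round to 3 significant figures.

1 gibibyte = 1.07374e+6 kB.
Thus 0.0047449 × 1.07374e+6 ≈ 5090 kB.

5090 kB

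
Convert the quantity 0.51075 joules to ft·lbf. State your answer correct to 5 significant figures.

1 joule = 0.737562 ft·lbf.
Thus 0.51075 × 0.737562 ≈ 0.37671 ft·lbf.

0.37671 ft·lbf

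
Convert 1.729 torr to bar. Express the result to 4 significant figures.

0.002305 bar

1 torr = 0.00133322 bar.
So 1.729 × 0.00133322 ≈ 0.002305 bar.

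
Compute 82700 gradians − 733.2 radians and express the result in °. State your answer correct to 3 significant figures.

32400 °

82700 grad = 74430.0 ° and 733.2 rad = 42009.3 °.
74430.0 − 42009.3 ≈ 32400 °.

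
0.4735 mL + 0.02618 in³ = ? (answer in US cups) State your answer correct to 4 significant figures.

0.003815 US cups

0.4735 mL = 0.00200137 US cup and 0.02618 in³ = 0.00181333 US cup.
0.00200137 + 0.00181333 ≈ 0.003815 US cup.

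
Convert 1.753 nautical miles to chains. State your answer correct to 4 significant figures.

161.4 chain

1 nautical mile = 92.0624 chain.
1.753 × 92.0624 ≈ 161.4 chain.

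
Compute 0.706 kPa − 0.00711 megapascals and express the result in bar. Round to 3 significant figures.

-0.0640 bar

0.706 kPa = 0.00706000 bar and 0.00711 MPa = 0.0711000 bar.
0.00706000 − 0.0711000 ≈ -0.0640 bar.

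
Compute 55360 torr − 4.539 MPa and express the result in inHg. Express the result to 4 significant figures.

839.2 inHg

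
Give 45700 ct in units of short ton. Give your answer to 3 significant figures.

1 carat = 2.20462 × 10^-7 short ton.
So 45700 × 2.20462 × 10^-7 ≈ 0.0101 short ton.

0.0101 short ton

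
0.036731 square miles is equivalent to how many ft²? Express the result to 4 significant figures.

1.024e+6 square feet

1 mi² = 2.78784e+7 ft².
0.036731 × 2.78784e+7 ≈ 1.024e+6 ft².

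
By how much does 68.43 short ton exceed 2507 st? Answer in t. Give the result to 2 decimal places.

68.43 short ton = 62.0787 t and 2507 st = 15.9202 t.
62.0787 − 15.9202 ≈ 46.16 t.

46.16 metric tons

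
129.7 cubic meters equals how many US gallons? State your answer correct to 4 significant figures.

1 m³ = 264.172 US gal.
129.7 × 264.172 ≈ 34260 US gal.

34260 US gallons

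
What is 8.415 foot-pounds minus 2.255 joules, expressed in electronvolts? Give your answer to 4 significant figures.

5.714e+19 eV

8.415 ft·lbf = 7.12107e+19 eV and 2.255 J = 1.40746e+19 eV.
7.12107e+19 − 1.40746e+19 ≈ 5.714e+19 eV.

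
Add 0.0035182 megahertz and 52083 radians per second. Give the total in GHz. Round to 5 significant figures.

1.1807e-5 GHz

0.0035182 MHz = 3.51820e-6 GHz and 52083 rad/s = 8.28927e-6 GHz.
3.51820e-6 + 8.28927e-6 ≈ 1.1807e-5 GHz.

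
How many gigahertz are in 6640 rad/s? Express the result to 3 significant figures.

1 radian per second = 1.59155 × 10^-10 GHz.
Thus 6640 × 1.59155 × 10^-10 ≈ 1.06 × 10^-6 GHz.

1.06 × 10^-6 gigahertz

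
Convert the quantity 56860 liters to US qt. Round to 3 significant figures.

60100 US qt

1 liter = 1.05669 US qt.
56860 × 1.05669 ≈ 60100 US qt.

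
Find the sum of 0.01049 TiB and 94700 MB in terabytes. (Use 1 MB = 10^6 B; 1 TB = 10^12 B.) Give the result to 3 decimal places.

0.106 terabytes

0.01049 TiB = 0.0115339 TB and 94700 MB = 0.0947000 TB.
0.0115339 + 0.0947000 ≈ 0.106 TB.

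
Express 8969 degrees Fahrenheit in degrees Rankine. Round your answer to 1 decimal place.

°R = °F + 459.67.
Applying the formula gives 9428.7 °R.

9428.7 degrees Rankine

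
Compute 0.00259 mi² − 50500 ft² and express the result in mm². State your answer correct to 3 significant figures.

2.02 × 10^9 square millimeters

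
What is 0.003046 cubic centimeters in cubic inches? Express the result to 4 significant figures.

0.0001859 in³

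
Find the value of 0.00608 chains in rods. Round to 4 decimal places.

0.0243 rods

1 chain = 4.00000 rods.
So 0.00608 × 4.00000 ≈ 0.0243 rod.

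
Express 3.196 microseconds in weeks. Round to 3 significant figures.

5.28 × 10^-12 weeks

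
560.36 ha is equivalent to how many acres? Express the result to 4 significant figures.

1 ha = 2.47105 acres.
Then 560.36 × 2.47105 ≈ 1385 acre.

1385 acre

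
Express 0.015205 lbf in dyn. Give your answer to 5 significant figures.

1 lbf = 444822 dyn.
0.015205 × 444822 ≈ 6763.5 dyn.

6763.5 dynes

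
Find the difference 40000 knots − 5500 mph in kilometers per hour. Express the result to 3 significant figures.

65200 km/h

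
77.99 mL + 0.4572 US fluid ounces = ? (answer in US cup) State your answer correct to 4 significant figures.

0.3868 US cup

77.99 mL = 0.329644 US cup and 0.4572 US fl oz = 0.0571500 US cup.
0.329644 + 0.0571500 ≈ 0.3868 US cup.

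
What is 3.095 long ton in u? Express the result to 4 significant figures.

1.894 × 10^30 atomic mass units

1 long ton = 6.11878 × 10^29 atomic mass units.
Then 3.095 × 6.11878 × 10^29 ≈ 1.894 × 10^30 u.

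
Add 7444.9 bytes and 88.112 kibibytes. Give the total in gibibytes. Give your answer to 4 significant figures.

9.096e-5 gibibytes

7444.9 B = 6.93360e-6 GiB and 88.112 KiB = 8.40302e-5 GiB.
6.93360e-6 + 8.40302e-5 ≈ 9.096e-5 GiB.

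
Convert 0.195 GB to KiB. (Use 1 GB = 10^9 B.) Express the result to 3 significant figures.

190000 kibibytes

1 GB = 976562.5 KiB.
0.195 × 976562.5 ≈ 190000 KiB.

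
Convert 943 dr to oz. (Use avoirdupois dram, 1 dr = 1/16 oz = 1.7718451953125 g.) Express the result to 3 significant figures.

1 dram = 0.0625000 oz.
Thus 943 × 0.0625000 ≈ 58.9 oz.

58.9 ounces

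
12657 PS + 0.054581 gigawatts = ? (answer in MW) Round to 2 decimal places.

63.89 MW

12657 PS = 9.30921 MW and 0.054581 GW = 54.5810 MW.
9.30921 + 54.5810 ≈ 63.89 MW.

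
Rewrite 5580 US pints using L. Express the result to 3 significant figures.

2640 liters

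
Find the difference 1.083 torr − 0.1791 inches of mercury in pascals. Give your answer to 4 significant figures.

-462.1 pascals

1.083 torr = 144.388 Pa and 0.1791 inHg = 606.502 Pa.
144.388 − 606.502 ≈ -462.1 Pa.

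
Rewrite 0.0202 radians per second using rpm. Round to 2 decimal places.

0.19 rpm

1 radian per second = 9.54930 revolutions per minute.
Then 0.0202 × 9.54930 ≈ 0.19 rpm.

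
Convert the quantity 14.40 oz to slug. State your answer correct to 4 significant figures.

0.02797 slug

1 ounce = 0.00194256 slug.
So 14.40 × 0.00194256 ≈ 0.02797 slug.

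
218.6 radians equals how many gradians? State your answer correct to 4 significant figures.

13920 gradians

1 radian = 63.6620 gradians.
Then 218.6 × 63.6620 ≈ 13920 grad.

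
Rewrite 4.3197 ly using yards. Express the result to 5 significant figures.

1 ly = 1.03464e+16 yd.
Then 4.3197 × 1.03464e+16 ≈ 4.4693e+16 yd.

4.4693e+16 yd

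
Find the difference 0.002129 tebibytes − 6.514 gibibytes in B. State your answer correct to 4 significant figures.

-4.653e+9 B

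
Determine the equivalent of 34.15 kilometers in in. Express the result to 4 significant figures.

1.344 × 10^6 inches

1 km = 39370.1 in.
Then 34.15 × 39370.1 ≈ 1.344 × 10^6 in.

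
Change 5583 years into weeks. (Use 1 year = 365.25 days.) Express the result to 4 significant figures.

291300 wk

1 year = 52.1786 weeks.
Thus 5583 × 52.1786 ≈ 291300 wk.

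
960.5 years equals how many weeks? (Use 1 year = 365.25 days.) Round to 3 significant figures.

1 year = 52.1786 weeks.
So 960.5 × 52.1786 ≈ 50100 wk.

50100 wk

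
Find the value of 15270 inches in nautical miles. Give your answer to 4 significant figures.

1 inch = 1.37149e-5 nmi.
So 15270 × 1.37149e-5 ≈ 0.2094 nmi.

0.2094 nautical miles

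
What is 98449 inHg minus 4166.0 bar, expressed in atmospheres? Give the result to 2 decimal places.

98449 inHg = 3290.27 atm and 4166.0 bar = 4111.52 atm.
3290.27 − 4111.52 ≈ -821.25 atm.

-821.25 atmospheres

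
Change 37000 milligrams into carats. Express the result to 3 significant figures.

1 milligram = 0.00500000 ct.
Thus 37000 × 0.00500000 ≈ 185 ct.

185 carats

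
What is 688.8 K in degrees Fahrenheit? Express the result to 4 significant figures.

780.2 degrees Fahrenheit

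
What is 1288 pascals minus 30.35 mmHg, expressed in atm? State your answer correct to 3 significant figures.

1288 Pa = 0.0127116 atm and 30.35 mmHg = 0.0399342 atm.
0.0127116 − 0.0399342 ≈ -0.0272 atm.

-0.0272 atm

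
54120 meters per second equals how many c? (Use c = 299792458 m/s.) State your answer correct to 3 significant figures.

0.000181 times the speed of light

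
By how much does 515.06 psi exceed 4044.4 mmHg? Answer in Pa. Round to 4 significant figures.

515.06 psi = 3.55121e+6 Pa and 4044.4 mmHg = 539209 Pa.
3.55121e+6 − 539209 ≈ 3.012e+6 Pa.

3.012e+6 Pa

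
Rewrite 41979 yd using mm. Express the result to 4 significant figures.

3.839e+7 mm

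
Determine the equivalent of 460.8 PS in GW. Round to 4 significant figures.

0.0003389 GW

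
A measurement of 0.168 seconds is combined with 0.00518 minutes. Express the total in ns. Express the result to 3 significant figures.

4.79e+8 nanoseconds

0.168 s = 1.68000e+8 ns and 0.00518 min = 3.10800e+8 ns.
1.68000e+8 + 3.10800e+8 ≈ 4.79e+8 ns.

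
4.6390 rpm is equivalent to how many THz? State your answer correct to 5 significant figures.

1 rpm = 1.66667e-14 THz.
Then 4.6390 × 1.66667e-14 ≈ 7.7317e-14 THz.

7.7317e-14 terahertz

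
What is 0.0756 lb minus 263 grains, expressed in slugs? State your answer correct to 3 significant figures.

0.00118 slug

0.0756 lb = 0.00234972 slug and 263 gr = 0.00116776 slug.
0.00234972 − 0.00116776 ≈ 0.00118 slug.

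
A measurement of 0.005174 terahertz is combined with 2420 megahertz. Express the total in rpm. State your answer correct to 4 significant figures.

0.005174 THz = 3.10440 × 10^11 rpm and 2420 MHz = 1.45200 × 10^11 rpm.
3.10440 × 10^11 + 1.45200 × 10^11 ≈ 4.556 × 10^11 rpm.

4.556 × 10^11 rpm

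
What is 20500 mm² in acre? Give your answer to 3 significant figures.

1 mm² = 2.47105 × 10^-10 acre.
So 20500 × 2.47105 × 10^-10 ≈ 5.07 × 10^-6 acre.

5.07 × 10^-6 acre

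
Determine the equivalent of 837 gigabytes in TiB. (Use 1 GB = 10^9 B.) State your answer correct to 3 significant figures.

1 gigabyte = 0.000909495 tebibytes.
So 837 × 0.000909495 ≈ 0.761 TiB.

0.761 TiB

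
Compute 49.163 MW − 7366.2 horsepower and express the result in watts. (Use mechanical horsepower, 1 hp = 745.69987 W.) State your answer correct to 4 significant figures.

4.367 × 10^7 W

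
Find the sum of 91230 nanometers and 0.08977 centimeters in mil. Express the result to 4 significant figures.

91230 nm = 3.59173 mil and 0.08977 cm = 35.3425 mil.
3.59173 + 35.3425 ≈ 38.93 mil.

38.93 mil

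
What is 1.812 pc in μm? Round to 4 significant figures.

1 pc = 3.08568 × 10^22 μm.
So 1.812 × 3.08568 × 10^22 ≈ 5.591 × 10^22 μm.

5.591 × 10^22 μm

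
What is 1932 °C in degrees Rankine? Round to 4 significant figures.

3969 degrees Rankine

°R = (°C + 273.15) × 9/5.
Applying the formula gives 3969 °R.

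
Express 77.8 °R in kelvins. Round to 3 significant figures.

43.2 K

°R = K × 9/5.
Applying the formula gives 43.2 K.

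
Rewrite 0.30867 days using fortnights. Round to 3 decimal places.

0.022 fortnight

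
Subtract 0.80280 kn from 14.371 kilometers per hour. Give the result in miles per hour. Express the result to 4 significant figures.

8.006 mph

14.371 km/h = 8.92973 mph and 0.80280 kn = 0.923846 mph.
8.92973 − 0.923846 ≈ 8.006 mph.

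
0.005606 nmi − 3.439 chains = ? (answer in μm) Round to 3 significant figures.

-5.88e+7 μm

0.005606 nmi = 1.03823e+7 μm and 3.439 chain = 6.91817e+7 μm.
1.03823e+7 − 6.91817e+7 ≈ -5.88e+7 μm.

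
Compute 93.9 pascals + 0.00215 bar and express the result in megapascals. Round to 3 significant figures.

0.000309 MPa

93.9 Pa = 9.39000 × 10^-5 MPa and 0.00215 bar = 0.000215000 MPa.
9.39000 × 10^-5 + 0.000215000 ≈ 0.000309 MPa.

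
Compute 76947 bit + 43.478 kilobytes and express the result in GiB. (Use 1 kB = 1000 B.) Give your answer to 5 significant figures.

76947 bit = 8.95781 × 10^-6 GiB and 43.478 kB = 4.04920 × 10^-5 GiB.
8.95781 × 10^-6 + 4.04920 × 10^-5 ≈ 4.9450 × 10^-5 GiB.

4.9450 × 10^-5 GiB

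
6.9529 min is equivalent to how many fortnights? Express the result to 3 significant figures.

1 min = 4.96032e-5 fortnights.
So 6.9529 × 4.96032e-5 ≈ 0.000345 fortnight.

0.000345 fortnights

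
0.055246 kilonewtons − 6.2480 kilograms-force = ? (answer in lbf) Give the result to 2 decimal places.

0.055246 kN = 12.4198 lbf and 6.2480 kgf = 13.7745 lbf.
12.4198 − 13.7745 ≈ -1.35 lbf.

-1.35 pounds-force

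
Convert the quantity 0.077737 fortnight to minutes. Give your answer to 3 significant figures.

1 fortnight = 20160.0 minutes.
Thus 0.077737 × 20160.0 ≈ 1570 min.

1570 min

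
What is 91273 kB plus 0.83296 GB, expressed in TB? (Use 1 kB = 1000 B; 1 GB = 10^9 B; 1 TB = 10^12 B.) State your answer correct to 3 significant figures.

0.000924 terabytes

91273 kB = 9.12730e-5 TB and 0.83296 GB = 0.000832960 TB.
9.12730e-5 + 0.000832960 ≈ 0.000924 TB.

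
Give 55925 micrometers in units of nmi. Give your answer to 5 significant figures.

3.0197e-5 nautical miles

1 micrometer = 5.39957e-10 nautical miles.
So 55925 × 5.39957e-10 ≈ 3.0197e-5 nmi.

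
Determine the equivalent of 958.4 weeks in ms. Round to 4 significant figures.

1 wk = 6.04800 × 10^8 milliseconds.
So 958.4 × 6.04800 × 10^8 ≈ 5.796 × 10^11 ms.

5.796 × 10^11 ms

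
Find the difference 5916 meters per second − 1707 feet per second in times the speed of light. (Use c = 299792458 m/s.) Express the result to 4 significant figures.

1.800e-5 c

5916 m/s = 1.97337e-5 c and 1707 ft/s = 1.73551e-6 c.
1.97337e-5 − 1.73551e-6 ≈ 1.800e-5 c.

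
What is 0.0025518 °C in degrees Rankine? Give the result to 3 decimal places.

°R = (°C + 273.15) × 9/5.
Applying the formula gives 491.675 °R.

491.675 °R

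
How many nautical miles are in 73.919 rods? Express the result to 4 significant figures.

1 rod = 0.00271555 nmi.
Then 73.919 × 0.00271555 ≈ 0.2007 nmi.

0.2007 nmi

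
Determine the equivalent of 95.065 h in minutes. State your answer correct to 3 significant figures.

1 hour = 60.0000 min.
Thus 95.065 × 60.0000 ≈ 5700 min.

5700 minutes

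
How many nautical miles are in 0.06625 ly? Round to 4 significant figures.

1 ly = 5.10839e+12 nmi.
0.06625 × 5.10839e+12 ≈ 3.384e+11 nmi.

3.384e+11 nmi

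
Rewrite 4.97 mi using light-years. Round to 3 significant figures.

8.45 × 10^-13 ly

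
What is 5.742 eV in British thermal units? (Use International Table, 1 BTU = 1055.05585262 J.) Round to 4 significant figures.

8.720e-22 British thermal units

1 electronvolt = 1.51857e-22 BTU.
5.742 × 1.51857e-22 ≈ 8.720e-22 BTU.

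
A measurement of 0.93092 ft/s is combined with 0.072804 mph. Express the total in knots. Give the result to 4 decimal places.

0.93092 ft/s = 0.551555 kn and 0.072804 mph = 0.0632649 kn.
0.551555 + 0.0632649 ≈ 0.6148 kn.

0.6148 knots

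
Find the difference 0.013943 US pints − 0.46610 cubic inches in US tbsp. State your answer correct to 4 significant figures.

0.013943 US pt = 0.446176 US tbsp and 0.46610 in³ = 0.516544 US tbsp.
0.446176 − 0.516544 ≈ -0.07037 US tbsp.

-0.07037 US tablespoons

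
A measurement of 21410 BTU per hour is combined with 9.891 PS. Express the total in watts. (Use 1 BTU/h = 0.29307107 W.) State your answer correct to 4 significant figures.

13550 W

21410 BTU/h = 6274.65 W and 9.891 PS = 7274.82 W.
6274.65 + 7274.82 ≈ 13550 W.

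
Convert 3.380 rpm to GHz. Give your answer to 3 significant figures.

1 revolution per minute = 1.66667e-11 GHz.
Then 3.380 × 1.66667e-11 ≈ 5.63e-11 GHz.

5.63e-11 GHz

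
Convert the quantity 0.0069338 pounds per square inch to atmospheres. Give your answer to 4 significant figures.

0.0004718 atm

1 psi = 0.0680460 atm.
Thus 0.0069338 × 0.0680460 ≈ 0.0004718 atm.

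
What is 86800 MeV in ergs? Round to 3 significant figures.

1 MeV = 1.60218e-6 ergs.
86800 × 1.60218e-6 ≈ 0.139 erg.

0.139 erg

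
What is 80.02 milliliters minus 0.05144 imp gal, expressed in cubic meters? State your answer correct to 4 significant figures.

-0.0001538 m³

80.02 mL = 8.00200e-5 m³ and 0.05144 imp gal = 0.000233851 m³.
8.00200e-5 − 0.000233851 ≈ -0.0001538 m³.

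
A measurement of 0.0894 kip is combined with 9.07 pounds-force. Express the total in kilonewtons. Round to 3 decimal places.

0.0894 kip = 0.397671 kN and 9.07 lbf = 0.0403454 kN.
0.397671 + 0.0403454 ≈ 0.438 kN.

0.438 kN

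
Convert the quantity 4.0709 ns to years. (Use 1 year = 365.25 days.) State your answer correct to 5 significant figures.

1 nanosecond = 3.16881e-17 yr.
So 4.0709 × 3.16881e-17 ≈ 1.2900e-16 yr.

1.2900e-16 yr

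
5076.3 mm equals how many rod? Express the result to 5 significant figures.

1.0094 rod

1 millimeter = 0.000198839 rod.
So 5076.3 × 0.000198839 ≈ 1.0094 rod.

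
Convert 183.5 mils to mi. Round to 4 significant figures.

2.896e-6 miles

1 mil = 1.57828e-8 mi.
So 183.5 × 1.57828e-8 ≈ 2.896e-6 mi.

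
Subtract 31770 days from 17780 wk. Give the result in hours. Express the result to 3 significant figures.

17780 wk = 2.98704 × 10^6 h and 31770 d = 762480 h.
2.98704 × 10^6 − 762480 ≈ 2.22 × 10^6 h.

2.22 × 10^6 hours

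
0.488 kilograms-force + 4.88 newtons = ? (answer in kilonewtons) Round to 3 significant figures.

0.488 kgf = 0.00478565 kN and 4.88 N = 0.00488000 kN.
0.00478565 + 0.00488000 ≈ 0.00967 kN.

0.00967 kN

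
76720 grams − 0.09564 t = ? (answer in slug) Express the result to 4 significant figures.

-1.296 slug

76720 g = 5.25699 slug and 0.09564 t = 6.55342 slug.
5.25699 − 6.55342 ≈ -1.296 slug.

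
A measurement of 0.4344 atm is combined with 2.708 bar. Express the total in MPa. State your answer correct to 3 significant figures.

0.4344 atm = 0.0440156 MPa and 2.708 bar = 0.270800 MPa.
0.0440156 + 0.270800 ≈ 0.315 MPa.

0.315 megapascals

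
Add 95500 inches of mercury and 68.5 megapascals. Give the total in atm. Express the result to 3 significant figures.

95500 inHg = 3191.71 atm and 68.5 MPa = 676.042 atm.
3191.71 + 676.042 ≈ 3870 atm.

3870 atmospheres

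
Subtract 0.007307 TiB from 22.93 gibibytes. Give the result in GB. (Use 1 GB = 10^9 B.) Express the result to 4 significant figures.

22.93 GiB = 24.6209 GB and 0.007307 TiB = 8.03413 GB.
24.6209 − 8.03413 ≈ 16.59 GB.

16.59 gigabytes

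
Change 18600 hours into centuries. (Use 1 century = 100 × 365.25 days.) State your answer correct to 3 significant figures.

1 hour = 1.14077 × 10^-6 century.
Thus 18600 × 1.14077 × 10^-6 ≈ 0.0212 century.

0.0212 century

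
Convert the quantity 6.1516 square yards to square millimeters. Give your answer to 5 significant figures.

1 square yard = 836127 mm².
6.1516 × 836127 ≈ 5.1435e+6 mm².

5.1435e+6 mm²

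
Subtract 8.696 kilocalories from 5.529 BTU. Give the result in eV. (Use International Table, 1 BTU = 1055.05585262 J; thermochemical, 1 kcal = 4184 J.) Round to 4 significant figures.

5.529 BTU = 3.64092e+22 eV and 8.696 kcal = 2.27091e+23 eV.
3.64092e+22 − 2.27091e+23 ≈ -1.907e+23 eV.

-1.907e+23 eV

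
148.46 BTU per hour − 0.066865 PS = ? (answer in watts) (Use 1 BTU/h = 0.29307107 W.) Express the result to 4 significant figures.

-5.670 watts

148.46 BTU/h = 43.5093 W and 0.066865 PS = 49.1791 W.
43.5093 − 49.1791 ≈ -5.670 W.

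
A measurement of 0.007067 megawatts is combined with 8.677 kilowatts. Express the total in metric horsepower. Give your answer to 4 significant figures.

21.41 PS

0.007067 MW = 9.60845 PS and 8.677 kW = 11.7974 PS.
9.60845 + 11.7974 ≈ 21.41 PS.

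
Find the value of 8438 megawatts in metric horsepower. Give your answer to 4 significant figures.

1.147 × 10^7 PS

1 MW = 1359.62 PS.
Then 8438 × 1359.62 ≈ 1.147 × 10^7 PS.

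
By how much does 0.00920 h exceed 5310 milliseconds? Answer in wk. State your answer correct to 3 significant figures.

4.60e-5 weeks

0.00920 h = 5.47619e-5 wk and 5310 ms = 8.77976e-6 wk.
5.47619e-5 − 8.77976e-6 ≈ 4.60e-5 wk.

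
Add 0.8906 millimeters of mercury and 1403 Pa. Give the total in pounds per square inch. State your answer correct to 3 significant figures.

0.221 pounds per square inch

0.8906 mmHg = 0.0172213 psi and 1403 Pa = 0.203488 psi.
0.0172213 + 0.203488 ≈ 0.221 psi.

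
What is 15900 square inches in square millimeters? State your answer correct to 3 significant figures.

1 in² = 645.160 square millimeters.
Thus 15900 × 645.160 ≈ 1.03e+7 mm².

1.03e+7 mm²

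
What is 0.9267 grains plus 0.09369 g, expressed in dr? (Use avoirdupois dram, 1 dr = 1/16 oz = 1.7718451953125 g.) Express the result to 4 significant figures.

0.08677 drams

0.9267 gr = 0.0338907 dr and 0.09369 g = 0.0528771 dr.
0.0338907 + 0.0528771 ≈ 0.08677 dr.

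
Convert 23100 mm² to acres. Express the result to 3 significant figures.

5.71 × 10^-6 acres

1 mm² = 2.47105 × 10^-10 acre.
So 23100 × 2.47105 × 10^-10 ≈ 5.71 × 10^-6 acre.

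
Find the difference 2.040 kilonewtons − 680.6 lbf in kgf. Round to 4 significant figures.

2.040 kN = 208.022 kgf and 680.6 lbf = 308.715 kgf.
208.022 − 308.715 ≈ -100.7 kgf.

-100.7 kgf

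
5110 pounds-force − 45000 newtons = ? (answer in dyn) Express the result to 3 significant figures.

5110 lbf = 2.27304 × 10^9 dyn and 45000 N = 4.50000 × 10^9 dyn.
2.27304 × 10^9 − 4.50000 × 10^9 ≈ -2.23 × 10^9 dyn.

-2.23 × 10^9 dyn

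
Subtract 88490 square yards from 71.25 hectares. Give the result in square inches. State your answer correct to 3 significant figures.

71.25 ha = 1.10438 × 10^9 in² and 88490 yd² = 1.14683 × 10^8 in².
1.10438 × 10^9 − 1.14683 × 10^8 ≈ 9.90 × 10^8 in².

9.90 × 10^8 in²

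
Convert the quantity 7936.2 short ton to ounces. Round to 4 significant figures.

2.540e+8 ounces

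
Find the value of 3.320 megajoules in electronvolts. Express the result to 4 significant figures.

2.072 × 10^25 eV

1 megajoule = 6.24151 × 10^24 electronvolts.
Thus 3.320 × 6.24151 × 10^24 ≈ 2.072 × 10^25 eV.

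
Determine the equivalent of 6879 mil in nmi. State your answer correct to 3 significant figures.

1 mil = 1.37149 × 10^-8 nautical miles.
Thus 6879 × 1.37149 × 10^-8 ≈ 9.43 × 10^-5 nmi.

9.43 × 10^-5 nmi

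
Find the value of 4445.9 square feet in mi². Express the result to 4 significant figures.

1 square foot = 3.58701 × 10^-8 mi².
4445.9 × 3.58701 × 10^-8 ≈ 0.0001595 mi².

0.0001595 mi²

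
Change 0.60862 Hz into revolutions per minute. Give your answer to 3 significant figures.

36.5 revolutions per minute

1 hertz = 60.0000 rpm.
0.60862 × 60.0000 ≈ 36.5 rpm.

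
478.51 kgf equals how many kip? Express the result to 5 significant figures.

1 kilogram-force = 0.00220462 kip.
So 478.51 × 0.00220462 ≈ 1.0549 kip.

1.0549 kip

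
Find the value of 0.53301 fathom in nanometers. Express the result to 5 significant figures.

1 fathom = 1.82880e+9 nm.
So 0.53301 × 1.82880e+9 ≈ 9.7477e+8 nm.

9.7477e+8 nm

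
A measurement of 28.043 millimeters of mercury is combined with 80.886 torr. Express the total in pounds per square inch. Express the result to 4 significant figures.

2.106 psi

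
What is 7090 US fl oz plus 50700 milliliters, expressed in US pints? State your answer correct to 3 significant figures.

550 US pt

7090 US fl oz = 443.125 US pt and 50700 mL = 107.148 US pt.
443.125 + 107.148 ≈ 550 US pt.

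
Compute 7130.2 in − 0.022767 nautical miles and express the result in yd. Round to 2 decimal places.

151.95 yd

7130.2 in = 198.061 yd and 0.022767 nmi = 46.1116 yd.
198.061 − 46.1116 ≈ 151.95 yd.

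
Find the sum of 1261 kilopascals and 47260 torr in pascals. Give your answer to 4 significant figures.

7.562e+6 Pa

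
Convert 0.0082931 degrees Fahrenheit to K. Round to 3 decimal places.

255.377 kelvins

K = (°F + 459.67) × 5/9.
Applying the formula gives 255.377 K.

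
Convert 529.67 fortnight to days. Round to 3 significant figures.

7420 d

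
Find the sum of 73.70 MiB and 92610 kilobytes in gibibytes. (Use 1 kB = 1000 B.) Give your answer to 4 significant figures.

0.1582 GiB

73.70 MiB = 0.0719727 GiB and 92610 kB = 0.0862498 GiB.
0.0719727 + 0.0862498 ≈ 0.1582 GiB.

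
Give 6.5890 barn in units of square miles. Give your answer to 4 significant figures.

1 barn = 3.86102 × 10^-35 mi².
Thus 6.5890 × 3.86102 × 10^-35 ≈ 2.544 × 10^-34 mi².

2.544 × 10^-34 mi²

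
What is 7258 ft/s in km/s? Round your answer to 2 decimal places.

2.21 km/s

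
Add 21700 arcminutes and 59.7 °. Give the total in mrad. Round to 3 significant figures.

7350 mrad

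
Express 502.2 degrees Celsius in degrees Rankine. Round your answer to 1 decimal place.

°R = (°C + 273.15) × 9/5.
Applying the formula gives 1395.6 °R.

1395.6 °R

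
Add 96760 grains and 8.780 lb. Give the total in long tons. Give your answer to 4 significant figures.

0.01009 long tons

96760 gr = 0.00617092 long ton and 8.780 lb = 0.00391964 long ton.
0.00617092 + 0.00391964 ≈ 0.01009 long ton.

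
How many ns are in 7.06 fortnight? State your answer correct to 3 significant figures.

8.54e+15 nanoseconds

1 fortnight = 1.20960e+15 nanoseconds.
Thus 7.06 × 1.20960e+15 ≈ 8.54e+15 ns.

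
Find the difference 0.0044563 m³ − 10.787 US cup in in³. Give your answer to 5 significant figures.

0.0044563 m³ = 271.940 in³ and 10.787 US cup = 155.737 in³.
271.940 − 155.737 ≈ 116.20 in³.

116.20 cubic inches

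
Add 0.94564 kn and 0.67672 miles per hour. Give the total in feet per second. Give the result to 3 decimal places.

2.589 feet per second

0.94564 kn = 1.59606 ft/s and 0.67672 mph = 0.992523 ft/s.
1.59606 + 0.992523 ≈ 2.589 ft/s.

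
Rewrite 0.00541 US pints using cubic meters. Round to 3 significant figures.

1 US pint = 0.000473176 m³.
0.00541 × 0.000473176 ≈ 2.56 × 10^-6 m³.

2.56 × 10^-6 m³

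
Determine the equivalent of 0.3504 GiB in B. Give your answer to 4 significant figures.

1 gibibyte = 1.07374 × 10^9 bytes.
Thus 0.3504 × 1.07374 × 10^9 ≈ 3.762 × 10^8 B.

3.762 × 10^8 B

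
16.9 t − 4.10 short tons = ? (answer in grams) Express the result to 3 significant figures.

16.9 t = 1.69000 × 10^7 g and 4.10 short ton = 3.71946 × 10^6 g.
1.69000 × 10^7 − 3.71946 × 10^6 ≈ 1.32 × 10^7 g.

1.32 × 10^7 grams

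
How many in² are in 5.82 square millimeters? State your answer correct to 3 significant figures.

0.00902 square inches

1 mm² = 0.00155000 square inches.
Thus 5.82 × 0.00155000 ≈ 0.00902 in².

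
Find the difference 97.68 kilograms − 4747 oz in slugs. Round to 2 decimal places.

-2.53 slugs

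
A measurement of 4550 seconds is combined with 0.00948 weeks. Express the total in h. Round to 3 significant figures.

2.86 h

4550 s = 1.26389 h and 0.00948 wk = 1.59264 h.
1.26389 + 1.59264 ≈ 2.86 h.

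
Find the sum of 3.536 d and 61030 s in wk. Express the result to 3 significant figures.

0.606 wk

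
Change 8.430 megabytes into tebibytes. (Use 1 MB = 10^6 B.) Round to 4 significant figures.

7.667e-6 TiB

1 MB = 9.09495e-7 tebibytes.
8.430 × 9.09495e-7 ≈ 7.667e-6 TiB.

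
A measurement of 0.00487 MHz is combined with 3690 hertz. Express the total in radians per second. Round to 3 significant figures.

53800 rad/s

0.00487 MHz = 30599.1 rad/s and 3690 Hz = 23185.0 rad/s.
30599.1 + 23185.0 ≈ 53800 rad/s.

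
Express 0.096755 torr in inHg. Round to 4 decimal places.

0.0038 inches of mercury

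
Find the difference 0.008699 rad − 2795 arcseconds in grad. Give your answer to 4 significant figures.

0.008699 rad = 0.553796 grad and 2795 arcsec = 0.862654 grad.
0.553796 − 0.862654 ≈ -0.3089 grad.

-0.3089 gradians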